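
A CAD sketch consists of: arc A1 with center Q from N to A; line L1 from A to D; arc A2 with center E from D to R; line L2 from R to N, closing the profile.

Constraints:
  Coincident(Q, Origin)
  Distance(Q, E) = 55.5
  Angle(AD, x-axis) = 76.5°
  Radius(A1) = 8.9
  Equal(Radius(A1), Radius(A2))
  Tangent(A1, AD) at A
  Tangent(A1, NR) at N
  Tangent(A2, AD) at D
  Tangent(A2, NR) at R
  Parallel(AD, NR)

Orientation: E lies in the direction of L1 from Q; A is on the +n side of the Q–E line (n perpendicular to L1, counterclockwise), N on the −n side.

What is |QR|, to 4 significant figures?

56.21

The slot axis is L1's direction at 76.5°, so u = (cos 76.5°, sin 76.5°) = (0.2334, 0.9724) and n = (−sin 76.5°, cos 76.5°) = (-0.9724, 0.2334). Q is at the origin and E lies 55.5 along u from Q, so E = 55.5·u = (12.96, 53.97). Tangency of A1 to both parallel lines with radius 8.9 puts A and N at Q ± 8.9·n: A = (-8.654, 2.078), N = (8.654, -2.078). Equal radii place D and R the same way about E: D = E + 8.9·n = (4.302, 56.04), R = E − 8.9·n = (21.61, 51.89). Then |QR| = |R − Q| = 56.21.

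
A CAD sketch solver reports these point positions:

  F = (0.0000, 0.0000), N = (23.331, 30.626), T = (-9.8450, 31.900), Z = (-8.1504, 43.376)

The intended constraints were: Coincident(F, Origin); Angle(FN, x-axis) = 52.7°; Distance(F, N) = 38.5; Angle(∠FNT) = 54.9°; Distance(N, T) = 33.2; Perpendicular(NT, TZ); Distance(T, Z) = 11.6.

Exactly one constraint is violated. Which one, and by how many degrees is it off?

Perpendicular(NT, TZ) — off by 6.20°.

F = (0.00, 0.00) ✓; FN at 52.70° ✓; |FN| = 38.50 ✓; ∠FNT = 54.90° ✓; |NT| = 33.20 ✓; ∠(NT, TZ) = 96.20° ✗; |TZ| = 11.60 ✓.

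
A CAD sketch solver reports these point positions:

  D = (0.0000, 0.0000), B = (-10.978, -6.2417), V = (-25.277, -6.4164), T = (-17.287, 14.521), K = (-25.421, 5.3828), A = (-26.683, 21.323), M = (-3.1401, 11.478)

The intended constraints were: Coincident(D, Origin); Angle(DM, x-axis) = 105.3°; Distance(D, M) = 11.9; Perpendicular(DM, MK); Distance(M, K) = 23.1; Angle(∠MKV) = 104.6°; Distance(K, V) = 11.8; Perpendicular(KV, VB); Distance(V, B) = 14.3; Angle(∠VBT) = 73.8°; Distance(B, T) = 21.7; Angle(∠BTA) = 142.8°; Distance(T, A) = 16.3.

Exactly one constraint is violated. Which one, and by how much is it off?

Distance(T, A) = 16.3 — off by 4.70.

D = (0.00, 0.00) ✓; DM at 105.3° ✓; |DM| = 11.90 ✓; ∠(DM, MK) = 90.00° ✓; |MK| = 23.10 ✓; ∠MKV = 104.6° ✓; |KV| = 11.80 ✓; ∠(KV, VB) = 90.00° ✓; |VB| = 14.30 ✓; ∠VBT = 73.80° ✓; |BT| = 21.70 ✓; ∠BTA = 142.8° ✓; |TA| = 11.60 ✗.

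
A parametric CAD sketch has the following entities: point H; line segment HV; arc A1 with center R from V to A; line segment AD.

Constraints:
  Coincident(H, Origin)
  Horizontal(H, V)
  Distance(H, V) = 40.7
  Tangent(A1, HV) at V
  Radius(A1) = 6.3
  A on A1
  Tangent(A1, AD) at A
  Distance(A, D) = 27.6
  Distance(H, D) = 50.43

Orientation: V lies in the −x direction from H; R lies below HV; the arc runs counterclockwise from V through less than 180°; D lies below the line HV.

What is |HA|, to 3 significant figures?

47.4

Checks: |HV| = 40.70 ✓; ∠(RV, VH) = 90.00° ✓; |RV| = 6.300 ✓; |RA| = 6.300 ✓; ∠(RA, AD) = 90.00° ✓; |AD| = 27.60 ✓; |HD| = 50.43 ✓.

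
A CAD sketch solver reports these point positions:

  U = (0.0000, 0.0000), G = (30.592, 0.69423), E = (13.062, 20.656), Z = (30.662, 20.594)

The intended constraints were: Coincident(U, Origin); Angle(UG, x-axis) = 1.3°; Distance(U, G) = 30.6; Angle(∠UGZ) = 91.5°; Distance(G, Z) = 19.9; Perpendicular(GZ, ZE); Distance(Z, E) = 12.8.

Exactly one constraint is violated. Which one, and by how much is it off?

Distance(Z, E) = 12.8 — off by 4.80.

U = (0.00, 0.00) ✓; UG at 1.300° ✓; |UG| = 30.60 ✓; ∠UGZ = 91.50° ✓; |GZ| = 19.90 ✓; ∠(GZ, ZE) = 90.00° ✓; |ZE| = 17.60 ✗.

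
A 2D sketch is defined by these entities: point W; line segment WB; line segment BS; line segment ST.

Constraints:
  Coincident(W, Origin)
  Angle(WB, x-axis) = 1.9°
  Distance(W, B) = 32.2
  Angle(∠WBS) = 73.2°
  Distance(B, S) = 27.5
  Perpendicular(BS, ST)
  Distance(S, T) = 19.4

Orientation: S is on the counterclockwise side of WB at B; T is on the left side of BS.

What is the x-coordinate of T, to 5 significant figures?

4.9896

W is at the origin; WB runs at 1.9° with length 32.2, so B = 32.2·(cos 1.9°, sin 1.9°) = (32.182, 1.0676). ∠WBS = 73.2°, so BS runs at 1.9° + (180° − 73.2°) = 108.70° from the x-axis; with |BS| = 27.5, S = B + 27.5·(cos 108.70°, sin 108.70°) = (23.365, 27.116). BS is perpendicular to ST; with |ST| = 19.4 on the left of BS, T = S + 19.4·(-0.94721, -0.32061) = (4.9896, 20.896). So T.x = 4.9896.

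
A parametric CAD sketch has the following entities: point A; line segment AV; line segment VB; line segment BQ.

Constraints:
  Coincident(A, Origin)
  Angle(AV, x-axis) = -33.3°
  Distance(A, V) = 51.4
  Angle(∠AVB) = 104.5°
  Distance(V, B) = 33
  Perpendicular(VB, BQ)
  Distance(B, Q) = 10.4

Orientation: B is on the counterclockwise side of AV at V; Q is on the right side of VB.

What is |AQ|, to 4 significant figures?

75.65

A is at the origin; AV runs at -33.3° with length 51.4, so V = 51.4·(cos -33.3°, sin -33.3°) = (42.96, -28.22). ∠AVB = 104.5°, so VB runs at -33.3° + (180° − 104.5°) = 42.20° from the x-axis; with |VB| = 33.0, B = V + 33.0·(cos 42.20°, sin 42.20°) = (67.41, -6.053). VB ⟂ BQ; with |BQ| = 10.4 on the right of VB, Q = B + 10.4·(0.6717, -0.7408) = (74.39, -13.76). Then |AQ| = |Q − A| = 75.65.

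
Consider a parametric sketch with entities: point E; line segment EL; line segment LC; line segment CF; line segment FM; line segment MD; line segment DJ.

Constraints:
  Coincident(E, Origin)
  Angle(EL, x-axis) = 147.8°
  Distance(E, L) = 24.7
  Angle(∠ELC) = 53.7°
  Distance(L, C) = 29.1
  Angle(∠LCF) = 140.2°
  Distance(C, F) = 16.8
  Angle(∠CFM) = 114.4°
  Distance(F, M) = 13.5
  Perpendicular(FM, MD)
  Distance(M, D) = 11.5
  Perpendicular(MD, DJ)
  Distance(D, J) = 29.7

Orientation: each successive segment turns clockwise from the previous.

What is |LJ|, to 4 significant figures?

36.10

FM ⟂ MD, so MD runs at -173.9°; with |MD| = 11.5, D = (12.12, 3.907). MD is perpendicular to DJ, so DJ runs at 96.10°; with |DJ| = 29.7, J = (8.968, 33.44). Then |LJ| = |J − L| = 36.10.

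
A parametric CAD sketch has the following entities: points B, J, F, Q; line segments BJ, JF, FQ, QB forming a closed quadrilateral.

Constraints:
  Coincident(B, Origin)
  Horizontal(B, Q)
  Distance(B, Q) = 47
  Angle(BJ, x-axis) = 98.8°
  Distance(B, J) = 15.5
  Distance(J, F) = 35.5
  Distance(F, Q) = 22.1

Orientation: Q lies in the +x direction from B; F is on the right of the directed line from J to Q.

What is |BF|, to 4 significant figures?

26.56

Checks: |JF| = 35.50 ✓; |FQ| = 22.10 ✓.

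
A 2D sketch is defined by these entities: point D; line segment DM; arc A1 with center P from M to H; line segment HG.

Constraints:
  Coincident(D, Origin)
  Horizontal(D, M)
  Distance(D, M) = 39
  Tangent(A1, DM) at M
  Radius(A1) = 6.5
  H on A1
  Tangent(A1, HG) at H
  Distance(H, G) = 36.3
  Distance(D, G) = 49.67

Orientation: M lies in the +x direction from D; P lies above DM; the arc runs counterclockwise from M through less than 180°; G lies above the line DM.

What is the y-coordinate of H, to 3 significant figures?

9.61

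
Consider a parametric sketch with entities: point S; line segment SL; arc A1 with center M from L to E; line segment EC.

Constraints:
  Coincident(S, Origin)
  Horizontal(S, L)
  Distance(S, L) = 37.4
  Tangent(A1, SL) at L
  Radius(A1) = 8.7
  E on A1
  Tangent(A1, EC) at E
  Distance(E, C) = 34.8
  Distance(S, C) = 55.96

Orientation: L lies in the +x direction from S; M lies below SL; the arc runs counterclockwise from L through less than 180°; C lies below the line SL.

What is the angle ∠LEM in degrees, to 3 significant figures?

40.7°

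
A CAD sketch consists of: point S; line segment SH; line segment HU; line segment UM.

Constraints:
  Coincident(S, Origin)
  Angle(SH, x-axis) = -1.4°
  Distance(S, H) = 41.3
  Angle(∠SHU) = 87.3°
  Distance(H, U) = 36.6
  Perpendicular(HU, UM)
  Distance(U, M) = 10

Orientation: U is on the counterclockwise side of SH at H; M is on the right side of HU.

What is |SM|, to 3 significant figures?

61.9

∠SHU = 87.3°, so HU runs at -1.4° + (180° − 87.3°) = 91.3° from the x-axis; with |HU| = 36.6, U = H + 36.6·(cos 91.3°, sin 91.3°) = (40.5, 35.6). The perpendicularity gives UM at right angles to HU; with |UM| = 10.0 on the right of HU, M = U + 10.0·(1.00, 0.0227) = (50.5, 35.8). Then |SM| = |M − S| = 61.9.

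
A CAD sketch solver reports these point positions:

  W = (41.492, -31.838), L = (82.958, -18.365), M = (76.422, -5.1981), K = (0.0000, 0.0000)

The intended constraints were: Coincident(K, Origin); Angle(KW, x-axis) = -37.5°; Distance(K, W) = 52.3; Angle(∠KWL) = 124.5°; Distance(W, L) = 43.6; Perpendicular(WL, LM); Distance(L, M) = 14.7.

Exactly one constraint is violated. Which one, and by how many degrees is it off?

Perpendicular(WL, LM) — off by 8.40°.

K = (0.00, 0.00) ✓; KW at -37.50° ✓; |KW| = 52.30 ✓; ∠KWL = 124.5° ✓; |WL| = 43.60 ✓; ∠(WL, LM) = 98.40° ✗; |LM| = 14.70 ✓.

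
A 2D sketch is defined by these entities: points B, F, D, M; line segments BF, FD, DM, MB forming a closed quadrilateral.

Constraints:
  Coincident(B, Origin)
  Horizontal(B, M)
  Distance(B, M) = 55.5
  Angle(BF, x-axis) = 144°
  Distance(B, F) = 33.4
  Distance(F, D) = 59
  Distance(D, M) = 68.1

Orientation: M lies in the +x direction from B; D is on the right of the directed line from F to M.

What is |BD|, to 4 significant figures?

34.54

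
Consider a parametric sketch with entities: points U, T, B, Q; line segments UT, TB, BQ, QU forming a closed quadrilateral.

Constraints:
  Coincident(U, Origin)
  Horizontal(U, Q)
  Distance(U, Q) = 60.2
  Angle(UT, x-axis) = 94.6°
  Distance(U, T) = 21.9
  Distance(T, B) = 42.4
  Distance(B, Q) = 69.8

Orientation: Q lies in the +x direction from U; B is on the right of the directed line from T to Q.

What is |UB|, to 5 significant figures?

21.336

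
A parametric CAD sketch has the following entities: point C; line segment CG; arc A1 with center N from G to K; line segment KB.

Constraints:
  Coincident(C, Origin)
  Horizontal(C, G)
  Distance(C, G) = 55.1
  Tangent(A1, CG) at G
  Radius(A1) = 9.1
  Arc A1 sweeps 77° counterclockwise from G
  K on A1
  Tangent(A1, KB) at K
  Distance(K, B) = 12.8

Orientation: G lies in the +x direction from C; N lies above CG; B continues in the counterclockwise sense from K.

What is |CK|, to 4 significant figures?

64.35

C is at the origin; C and G share the same y with |CG| = 55.1 and G on the +x side, so G = (55.10, 0.000). Since A1 is tangent to CG there, NG ⟂ CG, so N = G + (0, 9.1) = (55.10, 9.100). On A1, G sits at bearing -90° from N; a 77° counterclockwise sweep puts K at bearing -13°, so K = N + 9.1·(cos -13°, sin -13°) = (63.97, 7.053). Then |CK| = |K − C| = 64.35.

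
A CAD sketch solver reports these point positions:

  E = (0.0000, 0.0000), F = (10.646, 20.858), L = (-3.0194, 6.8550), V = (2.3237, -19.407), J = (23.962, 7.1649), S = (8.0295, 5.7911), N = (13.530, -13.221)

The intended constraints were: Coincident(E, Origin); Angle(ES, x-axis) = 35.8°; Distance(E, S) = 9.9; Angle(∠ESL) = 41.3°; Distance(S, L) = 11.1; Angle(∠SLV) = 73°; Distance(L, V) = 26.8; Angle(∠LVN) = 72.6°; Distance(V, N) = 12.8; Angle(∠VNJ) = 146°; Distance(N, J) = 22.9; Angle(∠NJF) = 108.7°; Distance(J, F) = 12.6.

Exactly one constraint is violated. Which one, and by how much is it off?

Distance(J, F) = 12.6 — off by 6.50.

E = (0.00, 0.00) ✓; ES at 35.80° ✓; |ES| = 9.900 ✓; ∠ESL = 41.30° ✓; |SL| = 11.10 ✓; ∠SLV = 73.00° ✓; |LV| = 26.80 ✓; ∠LVN = 72.60° ✓; |VN| = 12.80 ✓; ∠VNJ = 146.0° ✓; |NJ| = 22.90 ✓; ∠NJF = 108.7° ✓; |JF| = 19.10 ✗.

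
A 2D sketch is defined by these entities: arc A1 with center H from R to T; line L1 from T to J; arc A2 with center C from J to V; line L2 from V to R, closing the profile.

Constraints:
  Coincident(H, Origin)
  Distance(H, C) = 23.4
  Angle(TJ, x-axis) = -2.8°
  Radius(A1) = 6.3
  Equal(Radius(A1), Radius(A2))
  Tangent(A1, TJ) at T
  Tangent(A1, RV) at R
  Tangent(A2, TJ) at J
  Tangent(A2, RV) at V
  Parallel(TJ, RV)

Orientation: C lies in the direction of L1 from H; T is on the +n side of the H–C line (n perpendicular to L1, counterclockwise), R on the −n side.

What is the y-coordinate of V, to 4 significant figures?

-7.436

Tangency of A1 to both parallel lines with radius 6.3 puts T and R at H ± 6.3·n: T = (0.3078, 6.292), R = (-0.3078, -6.292). Equal radii place J and V the same way about C: J = C + 6.3·n = (23.68, 5.149), V = C − 6.3·n = (23.06, -7.436). So V.y = -7.436.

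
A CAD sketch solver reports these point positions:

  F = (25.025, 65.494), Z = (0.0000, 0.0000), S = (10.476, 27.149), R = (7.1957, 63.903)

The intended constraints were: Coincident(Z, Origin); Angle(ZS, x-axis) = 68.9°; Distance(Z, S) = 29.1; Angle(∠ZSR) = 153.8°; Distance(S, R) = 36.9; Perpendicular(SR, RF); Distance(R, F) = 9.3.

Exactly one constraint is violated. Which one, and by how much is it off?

Distance(R, F) = 9.3 — off by 8.60.

Z = (0.00, 0.00) ✓; ZS at 68.90° ✓; |ZS| = 29.10 ✓; ∠ZSR = 153.8° ✓; |SR| = 36.90 ✓; ∠(SR, RF) = 90.00° ✓; |RF| = 17.90 ✗.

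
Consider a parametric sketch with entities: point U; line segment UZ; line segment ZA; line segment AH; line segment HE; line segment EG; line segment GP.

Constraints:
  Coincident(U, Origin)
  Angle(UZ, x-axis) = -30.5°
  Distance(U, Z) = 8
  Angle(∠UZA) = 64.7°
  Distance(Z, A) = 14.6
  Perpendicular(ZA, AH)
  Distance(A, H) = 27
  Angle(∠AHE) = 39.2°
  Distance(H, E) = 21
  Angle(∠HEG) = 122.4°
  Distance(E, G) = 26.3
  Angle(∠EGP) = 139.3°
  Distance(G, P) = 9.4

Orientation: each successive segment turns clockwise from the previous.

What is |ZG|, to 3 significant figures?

17.2

∠AHE = 39.2° gives HE at -16.6° from the x-axis; with |HE| = 21.0, E = (-0.234, 4.06). ∠HEG = 122.4° gives EG at -74.2° from the x-axis; with |EG| = 26.3, G = (6.93, -21.2). Then |ZG| = |G − Z| = 17.2.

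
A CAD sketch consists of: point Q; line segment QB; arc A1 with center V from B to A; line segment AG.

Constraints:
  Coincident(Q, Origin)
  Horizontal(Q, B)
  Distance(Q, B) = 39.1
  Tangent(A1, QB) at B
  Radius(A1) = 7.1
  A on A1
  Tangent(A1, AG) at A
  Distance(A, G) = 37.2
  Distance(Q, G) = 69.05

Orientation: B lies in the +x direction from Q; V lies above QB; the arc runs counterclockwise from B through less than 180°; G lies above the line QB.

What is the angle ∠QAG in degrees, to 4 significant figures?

111.2°

Q is at the origin; QB is horizontal with |QB| = 39.1 and B on the +x side, so B = (39.10, 0.000). A1 meets QB tangentially, so VB is at right angles to QB, so V = B + (0, 7.1) = (39.10, 7.100). Since VA ⟂ AG (tangency), |VG| = √(7.1² + 37.2²) = 37.87 regardless of where A sits on A1. So G lies on both circle(Q, 69.05) and circle(V, 37.87); the above-QB intersection is G = (55.32, 41.32). A is the foot of the tangent from G: A = (45.97, 5.316).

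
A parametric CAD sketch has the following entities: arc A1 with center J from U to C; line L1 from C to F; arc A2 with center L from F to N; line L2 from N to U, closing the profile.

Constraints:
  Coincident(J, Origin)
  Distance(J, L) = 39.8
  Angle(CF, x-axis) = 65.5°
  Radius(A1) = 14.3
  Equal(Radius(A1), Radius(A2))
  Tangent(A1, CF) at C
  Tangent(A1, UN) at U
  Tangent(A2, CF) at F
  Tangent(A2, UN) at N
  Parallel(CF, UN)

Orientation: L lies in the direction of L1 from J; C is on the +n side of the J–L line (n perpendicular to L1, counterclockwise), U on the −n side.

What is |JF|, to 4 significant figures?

42.29

Tangency of A1 to both parallel lines with radius 14.3 puts C and U at J ± 14.3·n: C = (-13.01, 5.930), U = (13.01, -5.930). Equal radii place F and N the same way about L: F = L + 14.3·n = (3.492, 42.15), N = L − 14.3·n = (29.52, 30.29). Then |JF| = |F − J| = 42.29.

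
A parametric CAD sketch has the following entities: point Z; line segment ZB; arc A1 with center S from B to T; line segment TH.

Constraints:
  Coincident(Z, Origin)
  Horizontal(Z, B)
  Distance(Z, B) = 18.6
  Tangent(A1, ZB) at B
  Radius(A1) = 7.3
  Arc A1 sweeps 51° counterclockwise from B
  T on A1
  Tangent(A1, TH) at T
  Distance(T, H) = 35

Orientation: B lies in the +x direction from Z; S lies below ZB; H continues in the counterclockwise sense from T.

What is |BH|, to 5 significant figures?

40.763

On A1, B sits at bearing 90° from S; a 51° counterclockwise sweep puts T at bearing 141°, so T = S + 7.3·(cos 141°, sin 141°) = (12.927, -2.7060). A1 meets TH tangentially, so ST is at right angles to TH, so TH runs along (−sin 141°, cos 141°); with |TH| = 35.0, H = (-9.0994, -29.906). Then |BH| = |H − B| = 40.763.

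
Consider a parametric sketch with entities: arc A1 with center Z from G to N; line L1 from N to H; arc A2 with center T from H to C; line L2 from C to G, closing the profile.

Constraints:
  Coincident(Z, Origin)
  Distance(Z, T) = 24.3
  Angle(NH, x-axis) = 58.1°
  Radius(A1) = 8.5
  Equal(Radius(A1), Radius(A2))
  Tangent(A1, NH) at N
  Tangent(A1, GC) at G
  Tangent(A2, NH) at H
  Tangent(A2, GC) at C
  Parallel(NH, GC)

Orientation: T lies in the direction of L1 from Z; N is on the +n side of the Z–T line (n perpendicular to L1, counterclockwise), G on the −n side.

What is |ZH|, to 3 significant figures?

25.7

The slot axis is L1's direction at 58.1°, so u = (cos 58.1°, sin 58.1°) = (0.528, 0.849) and n = (−sin 58.1°, cos 58.1°) = (-0.849, 0.528). Z is at the origin and T lies 24.3 along u from Z, so T = 24.3·u = (12.8, 20.6). Tangency of A1 to both parallel lines with radius 8.5 puts N and G at Z ± 8.5·n: N = (-7.22, 4.49), G = (7.22, -4.49). Equal radii place H and C the same way about T: H = T + 8.5·n = (5.62, 25.1), C = T − 8.5·n = (20.1, 16.1). Then |ZH| = |H − Z| = 25.7.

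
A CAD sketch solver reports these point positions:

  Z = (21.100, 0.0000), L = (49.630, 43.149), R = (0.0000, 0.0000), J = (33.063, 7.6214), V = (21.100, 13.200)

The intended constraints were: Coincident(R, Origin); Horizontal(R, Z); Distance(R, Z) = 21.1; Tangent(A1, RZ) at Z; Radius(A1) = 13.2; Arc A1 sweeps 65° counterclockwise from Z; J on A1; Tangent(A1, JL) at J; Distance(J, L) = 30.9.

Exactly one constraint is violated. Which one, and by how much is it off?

Distance(J, L) = 30.9 — off by 8.30.

R = (0.00, 0.00) ✓; R.y = 0.00, Z.y = 0.00 ✓; |RZ| = 21.10 ✓; ∠(VZ, ZR) = 90.00° ✓; |VZ| = 13.20 ✓; bearing(V→J) − bearing(V→Z) = 65.00° ✓; |VJ| = 13.20 ✓; ∠(VJ, JL) = 90.00° ✓; |JL| = 39.20 ✗.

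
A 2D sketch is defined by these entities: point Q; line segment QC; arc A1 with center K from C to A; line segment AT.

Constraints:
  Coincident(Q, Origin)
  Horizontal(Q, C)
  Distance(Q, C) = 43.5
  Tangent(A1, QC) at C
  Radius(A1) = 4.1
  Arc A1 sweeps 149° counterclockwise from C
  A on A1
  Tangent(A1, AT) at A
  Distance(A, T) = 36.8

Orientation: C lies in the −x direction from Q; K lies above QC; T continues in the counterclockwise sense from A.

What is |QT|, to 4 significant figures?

77.62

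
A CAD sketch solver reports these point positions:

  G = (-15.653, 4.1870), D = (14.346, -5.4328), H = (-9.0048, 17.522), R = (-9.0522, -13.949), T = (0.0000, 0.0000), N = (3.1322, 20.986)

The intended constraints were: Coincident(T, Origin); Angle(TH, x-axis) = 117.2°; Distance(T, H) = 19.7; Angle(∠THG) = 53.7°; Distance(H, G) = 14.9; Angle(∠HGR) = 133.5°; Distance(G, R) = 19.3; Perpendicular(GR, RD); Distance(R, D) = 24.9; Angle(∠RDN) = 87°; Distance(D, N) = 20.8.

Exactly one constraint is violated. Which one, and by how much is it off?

Distance(D, N) = 20.8 — off by 7.90.

T = (0.00, 0.00) ✓; TH at 117.2° ✓; |TH| = 19.70 ✓; ∠THG = 53.70° ✓; |HG| = 14.90 ✓; ∠HGR = 133.5° ✓; |GR| = 19.30 ✓; ∠(GR, RD) = 90.00° ✓; |RD| = 24.90 ✓; ∠RDN = 87.00° ✓; |DN| = 28.70 ✗.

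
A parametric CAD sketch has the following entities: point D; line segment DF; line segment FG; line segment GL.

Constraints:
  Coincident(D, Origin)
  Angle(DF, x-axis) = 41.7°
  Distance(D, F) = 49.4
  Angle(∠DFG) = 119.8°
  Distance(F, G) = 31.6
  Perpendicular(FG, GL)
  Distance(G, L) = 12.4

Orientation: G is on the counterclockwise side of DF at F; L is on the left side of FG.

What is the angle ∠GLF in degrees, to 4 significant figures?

68.57°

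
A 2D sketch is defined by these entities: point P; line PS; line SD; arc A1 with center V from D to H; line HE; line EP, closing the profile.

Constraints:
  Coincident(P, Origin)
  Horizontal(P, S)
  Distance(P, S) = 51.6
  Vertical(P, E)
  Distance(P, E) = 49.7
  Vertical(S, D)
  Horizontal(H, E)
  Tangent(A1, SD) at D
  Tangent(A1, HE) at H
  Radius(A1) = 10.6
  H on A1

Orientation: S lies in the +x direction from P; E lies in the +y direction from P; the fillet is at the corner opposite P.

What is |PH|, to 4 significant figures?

64.43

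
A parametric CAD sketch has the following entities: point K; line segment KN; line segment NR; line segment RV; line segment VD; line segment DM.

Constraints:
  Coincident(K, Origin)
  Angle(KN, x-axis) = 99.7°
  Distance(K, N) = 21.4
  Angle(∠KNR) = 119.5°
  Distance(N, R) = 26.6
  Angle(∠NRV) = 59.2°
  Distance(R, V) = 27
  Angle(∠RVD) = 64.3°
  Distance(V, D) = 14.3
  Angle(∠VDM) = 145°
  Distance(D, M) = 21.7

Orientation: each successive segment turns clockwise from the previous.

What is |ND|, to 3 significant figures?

12.3

K is at the origin; KN runs at 99.7° with length 21.4, so N = (-3.61, 21.1). ∠KNR = 119.5° gives NR at 39.2° from the x-axis; with |NR| = 26.6, R = (17.0, 37.9). ∠NRV = 59.2° gives RV at -81.6° from the x-axis; with |RV| = 27.0, V = (21.0, 11.2). ∠RVD = 64.3° gives VD at 163° from the x-axis; with |VD| = 14.3, D = (7.30, 15.4). Then |ND| = |D − N| = 12.3.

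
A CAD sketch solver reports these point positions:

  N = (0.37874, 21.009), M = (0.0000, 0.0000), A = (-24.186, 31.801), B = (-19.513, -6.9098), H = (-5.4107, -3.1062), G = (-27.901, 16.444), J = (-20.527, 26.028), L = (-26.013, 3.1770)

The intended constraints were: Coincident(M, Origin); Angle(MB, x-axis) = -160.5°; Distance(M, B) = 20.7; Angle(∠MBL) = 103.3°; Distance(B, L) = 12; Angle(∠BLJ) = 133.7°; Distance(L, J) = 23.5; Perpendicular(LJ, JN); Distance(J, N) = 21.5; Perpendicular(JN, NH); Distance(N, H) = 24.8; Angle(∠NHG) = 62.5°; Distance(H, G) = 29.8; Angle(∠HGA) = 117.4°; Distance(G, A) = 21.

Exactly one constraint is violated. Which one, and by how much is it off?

Distance(G, A) = 21 — off by 5.20.

M = (0.00, 0.00) ✓; MB at -160.5° ✓; |MB| = 20.70 ✓; ∠MBL = 103.3° ✓; |BL| = 12.00 ✓; ∠BLJ = 133.7° ✓; |LJ| = 23.50 ✓; ∠(LJ, JN) = 90.00° ✓; |JN| = 21.50 ✓; ∠(JN, NH) = 90.00° ✓; |NH| = 24.80 ✓; ∠NHG = 62.50° ✓; |HG| = 29.80 ✓; ∠HGA = 117.4° ✓; |GA| = 15.80 ✗.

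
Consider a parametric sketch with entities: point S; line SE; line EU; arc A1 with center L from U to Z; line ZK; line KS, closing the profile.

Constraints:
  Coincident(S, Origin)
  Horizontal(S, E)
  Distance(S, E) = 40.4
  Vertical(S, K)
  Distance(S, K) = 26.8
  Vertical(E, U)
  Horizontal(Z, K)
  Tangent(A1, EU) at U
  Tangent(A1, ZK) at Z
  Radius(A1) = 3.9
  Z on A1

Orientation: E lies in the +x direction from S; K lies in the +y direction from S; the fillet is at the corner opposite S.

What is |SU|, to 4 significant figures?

46.44

S is at the origin; S and E share the same y with |SE| = 40.4 and E on the +x side, so E = (40.40, 0.000). SK is vertical with |SK| = 26.8 and K on the +y side, so K = (0.000, 26.80). The virtual corner opposite S is at (40.40, 26.80). Tangency of A1 to EU means the radius LU is perpendicular to EU and A1 meets ZK tangentially, so LZ is at right angles to ZK, with radius 3.9, so the center L sits 3.9 in from both sides at L = (36.50, 22.90). That places the tangent points at U = (40.40, 22.90) on EU and Z = (36.50, 26.80) on ZK. Then |SU| = |U − S| = 46.44.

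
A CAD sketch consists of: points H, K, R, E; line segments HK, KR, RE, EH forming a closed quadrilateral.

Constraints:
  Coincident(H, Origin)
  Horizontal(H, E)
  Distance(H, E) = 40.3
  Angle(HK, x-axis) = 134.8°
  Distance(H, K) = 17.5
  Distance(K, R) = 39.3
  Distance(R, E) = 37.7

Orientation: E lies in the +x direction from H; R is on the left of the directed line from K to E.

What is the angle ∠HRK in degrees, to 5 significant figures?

25.827°

H is at the origin; HE is horizontal with |HE| = 40.3 and E in +x, so E = (40.3, 0). HK runs at 134.8° with |HK| = 17.5, so K = (-12.331, 12.417). R is determined by |KR| = 39.3 and |RE| = 37.7 together: it lies at the intersection of circle(K, 39.3) and circle(E, 37.7). With |KE| = 54.076, the foot of the radical line on KE is 28.177 from K and the perpendicular offset is √(39.3² − 28.177²) = 27.396. Taking the left-of-KE solution: R = (21.384, 32.611).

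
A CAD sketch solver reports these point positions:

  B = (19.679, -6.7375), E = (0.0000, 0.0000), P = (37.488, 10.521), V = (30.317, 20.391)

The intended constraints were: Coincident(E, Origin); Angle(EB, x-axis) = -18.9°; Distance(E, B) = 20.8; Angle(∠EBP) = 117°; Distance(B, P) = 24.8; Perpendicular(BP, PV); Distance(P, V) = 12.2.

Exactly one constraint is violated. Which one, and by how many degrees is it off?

Perpendicular(BP, PV) — off by 8.10°.

E = (0.00, 0.00) ✓; EB at -18.90° ✓; |EB| = 20.80 ✓; ∠EBP = 117.0° ✓; |BP| = 24.80 ✓; ∠(BP, PV) = 81.90° ✗; |PV| = 12.20 ✓.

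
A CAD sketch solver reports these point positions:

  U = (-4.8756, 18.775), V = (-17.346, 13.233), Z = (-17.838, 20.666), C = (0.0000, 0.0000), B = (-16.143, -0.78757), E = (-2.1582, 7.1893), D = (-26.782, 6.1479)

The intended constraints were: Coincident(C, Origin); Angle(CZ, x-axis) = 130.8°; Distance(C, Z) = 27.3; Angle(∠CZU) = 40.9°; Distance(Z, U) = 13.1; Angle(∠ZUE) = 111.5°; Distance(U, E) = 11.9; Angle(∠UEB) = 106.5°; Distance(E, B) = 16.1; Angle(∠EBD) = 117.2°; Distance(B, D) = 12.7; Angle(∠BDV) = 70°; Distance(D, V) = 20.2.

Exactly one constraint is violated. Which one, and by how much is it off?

Distance(D, V) = 20.2 — off by 8.40.

C = (0.00, 0.00) ✓; CZ at 130.8° ✓; |CZ| = 27.30 ✓; ∠CZU = 40.90° ✓; |ZU| = 13.10 ✓; ∠ZUE = 111.5° ✓; |UE| = 11.90 ✓; ∠UEB = 106.5° ✓; |EB| = 16.10 ✓; ∠EBD = 117.2° ✓; |BD| = 12.70 ✓; ∠BDV = 70.00° ✓; |DV| = 11.80 ✗.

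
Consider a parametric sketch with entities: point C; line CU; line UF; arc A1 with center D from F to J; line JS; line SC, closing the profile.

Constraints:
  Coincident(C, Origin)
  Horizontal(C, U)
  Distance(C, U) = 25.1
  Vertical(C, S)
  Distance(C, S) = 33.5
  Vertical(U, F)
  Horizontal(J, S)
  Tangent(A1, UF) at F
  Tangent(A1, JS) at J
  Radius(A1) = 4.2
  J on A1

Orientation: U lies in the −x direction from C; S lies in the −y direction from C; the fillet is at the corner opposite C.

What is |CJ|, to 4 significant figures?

39.48

C is at the origin; C and U share the same y with |CU| = 25.1 and U on the −x side, so U = (-25.10, 0.000). C and S share the same x with |CS| = 33.5 and S on the −y side, so S = (0.000, -33.50). The virtual corner opposite C is at (-25.10, -33.50). A1 meets UF tangentially, so DF is at right angles to UF and since A1 is tangent to JS there, DJ ⟂ JS, with radius 4.2, so the center D sits 4.2 in from both sides at D = (-20.90, -29.30). That places the tangent points at F = (-25.10, -29.30) on UF and J = (-20.90, -33.50) on JS. Then |CJ| = |J − C| = 39.48.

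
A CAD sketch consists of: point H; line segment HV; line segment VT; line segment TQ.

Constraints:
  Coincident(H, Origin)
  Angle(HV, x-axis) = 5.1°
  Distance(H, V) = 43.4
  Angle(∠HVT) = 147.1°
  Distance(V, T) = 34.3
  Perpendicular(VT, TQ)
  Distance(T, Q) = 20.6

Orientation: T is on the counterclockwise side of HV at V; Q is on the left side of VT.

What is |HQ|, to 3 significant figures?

70.8

H is at the origin; HV runs at 5.1° with length 43.4, so V = 43.4·(cos 5.1°, sin 5.1°) = (43.2, 3.86). ∠HVT = 147.1°, so VT runs at 5.1° + (180° − 147.1°) = 38.0° from the x-axis; with |VT| = 34.3, T = V + 34.3·(cos 38.0°, sin 38.0°) = (70.3, 25.0). The perpendicularity gives TQ at right angles to VT; with |TQ| = 20.6 on the left of VT, Q = T + 20.6·(-0.616, 0.788) = (57.6, 41.2). Then |HQ| = |Q − H| = 70.8.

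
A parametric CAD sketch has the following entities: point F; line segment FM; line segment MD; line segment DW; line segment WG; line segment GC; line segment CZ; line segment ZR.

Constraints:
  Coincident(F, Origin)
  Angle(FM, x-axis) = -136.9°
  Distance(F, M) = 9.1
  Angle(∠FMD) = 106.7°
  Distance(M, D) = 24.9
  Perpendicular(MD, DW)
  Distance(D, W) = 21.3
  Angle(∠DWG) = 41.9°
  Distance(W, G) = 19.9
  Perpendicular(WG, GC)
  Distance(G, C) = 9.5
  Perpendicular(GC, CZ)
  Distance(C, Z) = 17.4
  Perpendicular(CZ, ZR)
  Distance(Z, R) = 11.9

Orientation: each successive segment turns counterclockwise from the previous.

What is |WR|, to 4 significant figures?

3.466

F is at the origin; FM runs at -136.9° with length 9.1, so M = (-6.644, -6.218). ∠FMD = 106.7° gives MD at -63.60° from the x-axis; with |MD| = 24.9, D = (4.427, -28.52). The perpendicularity gives DW at right angles to MD, so DW runs at 26.40°; with |DW| = 21.3, W = (23.51, -19.05). ∠DWG = 41.9° gives WG at 164.5° from the x-axis; with |WG| = 19.9, G = (4.329, -13.73). WG ⟂ GC, so GC runs at -105.5°; with |GC| = 9.5, C = (1.791, -22.89). The perpendicularity gives CZ at right angles to GC, so CZ runs at -15.50°; with |CZ| = 17.4, Z = (18.56, -27.54). The perpendicularity gives ZR at right angles to CZ, so ZR runs at 74.50°; with |ZR| = 11.9, R = (21.74, -16.07). Then |WR| = |R − W| = 3.466.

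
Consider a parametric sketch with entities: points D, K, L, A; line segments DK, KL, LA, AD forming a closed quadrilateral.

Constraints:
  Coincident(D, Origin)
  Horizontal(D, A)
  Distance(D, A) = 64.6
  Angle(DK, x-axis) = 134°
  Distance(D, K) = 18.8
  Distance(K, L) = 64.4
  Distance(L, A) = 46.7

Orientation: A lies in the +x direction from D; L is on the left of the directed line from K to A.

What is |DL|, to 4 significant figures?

61.40

Checks: |KL| = 64.40 ✓; |LA| = 46.70 ✓.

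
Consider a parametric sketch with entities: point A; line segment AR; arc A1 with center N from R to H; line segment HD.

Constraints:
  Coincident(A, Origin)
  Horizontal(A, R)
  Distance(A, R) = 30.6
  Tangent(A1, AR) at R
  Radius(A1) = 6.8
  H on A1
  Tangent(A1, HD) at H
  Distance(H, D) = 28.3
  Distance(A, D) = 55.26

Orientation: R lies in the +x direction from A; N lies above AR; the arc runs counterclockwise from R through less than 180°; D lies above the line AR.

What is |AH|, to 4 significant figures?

37.46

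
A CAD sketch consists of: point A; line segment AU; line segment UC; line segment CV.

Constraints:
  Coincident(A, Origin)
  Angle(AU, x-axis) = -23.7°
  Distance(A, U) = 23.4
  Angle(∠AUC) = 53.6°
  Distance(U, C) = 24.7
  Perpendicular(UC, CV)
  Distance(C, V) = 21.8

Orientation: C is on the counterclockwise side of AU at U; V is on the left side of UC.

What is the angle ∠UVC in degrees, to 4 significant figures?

48.57°

∠AUC = 53.6°, so UC runs at -23.7° + (180° − 53.6°) = 102.7° from the x-axis; with |UC| = 24.7, C = U + 24.7·(cos 102.7°, sin 102.7°) = (16.00, 14.69). UC is perpendicular to CV; with |CV| = 21.8 on the left of UC, V = C + 21.8·(-0.9755, -0.2198) = (-5.270, 9.897). Then cos ∠UVC = VU·VC / (|VU||VC|), giving 48.57°.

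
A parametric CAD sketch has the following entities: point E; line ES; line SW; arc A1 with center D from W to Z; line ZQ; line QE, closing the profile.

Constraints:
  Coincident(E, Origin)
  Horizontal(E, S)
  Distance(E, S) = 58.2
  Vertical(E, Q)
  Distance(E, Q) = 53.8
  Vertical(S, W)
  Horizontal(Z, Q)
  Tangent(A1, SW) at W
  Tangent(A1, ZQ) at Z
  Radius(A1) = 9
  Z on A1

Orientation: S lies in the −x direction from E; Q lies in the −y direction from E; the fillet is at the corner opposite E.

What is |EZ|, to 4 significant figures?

72.90

E is at the origin; ES is horizontal with |ES| = 58.2 and S on the −x side, so S = (-58.20, 0.000). EQ is vertical with |EQ| = 53.8 and Q on the −y side, so Q = (0.000, -53.80). The virtual corner opposite E is at (-58.20, -53.80). The tangent condition forces DW to be normal to SW and A1 meets ZQ tangentially, so DZ is at right angles to ZQ, with radius 9.0, so the center D sits 9.0 in from both sides at D = (-49.20, -44.80). That places the tangent points at W = (-58.20, -44.80) on SW and Z = (-49.20, -53.80) on ZQ. Then |EZ| = |Z − E| = 72.90.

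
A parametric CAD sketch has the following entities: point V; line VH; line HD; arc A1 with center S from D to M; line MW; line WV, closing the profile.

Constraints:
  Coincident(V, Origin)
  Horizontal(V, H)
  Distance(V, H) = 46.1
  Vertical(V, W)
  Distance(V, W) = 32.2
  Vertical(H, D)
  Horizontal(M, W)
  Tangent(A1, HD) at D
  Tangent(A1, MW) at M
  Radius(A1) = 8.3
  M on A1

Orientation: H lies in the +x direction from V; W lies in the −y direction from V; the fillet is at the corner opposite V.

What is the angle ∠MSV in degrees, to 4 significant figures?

122.3°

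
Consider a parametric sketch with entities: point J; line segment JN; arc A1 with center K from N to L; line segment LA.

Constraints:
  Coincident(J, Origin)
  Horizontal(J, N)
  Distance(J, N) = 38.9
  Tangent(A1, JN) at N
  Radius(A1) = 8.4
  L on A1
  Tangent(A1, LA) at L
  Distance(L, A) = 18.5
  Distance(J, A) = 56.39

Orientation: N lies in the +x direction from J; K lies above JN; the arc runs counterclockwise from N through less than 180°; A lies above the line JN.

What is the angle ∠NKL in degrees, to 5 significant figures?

79.578°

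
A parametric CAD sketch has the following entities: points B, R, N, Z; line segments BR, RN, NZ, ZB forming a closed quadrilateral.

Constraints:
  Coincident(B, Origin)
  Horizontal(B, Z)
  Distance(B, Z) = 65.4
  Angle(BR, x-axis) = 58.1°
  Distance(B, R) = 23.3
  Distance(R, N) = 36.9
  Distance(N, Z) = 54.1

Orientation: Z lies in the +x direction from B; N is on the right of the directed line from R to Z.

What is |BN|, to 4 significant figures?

22.12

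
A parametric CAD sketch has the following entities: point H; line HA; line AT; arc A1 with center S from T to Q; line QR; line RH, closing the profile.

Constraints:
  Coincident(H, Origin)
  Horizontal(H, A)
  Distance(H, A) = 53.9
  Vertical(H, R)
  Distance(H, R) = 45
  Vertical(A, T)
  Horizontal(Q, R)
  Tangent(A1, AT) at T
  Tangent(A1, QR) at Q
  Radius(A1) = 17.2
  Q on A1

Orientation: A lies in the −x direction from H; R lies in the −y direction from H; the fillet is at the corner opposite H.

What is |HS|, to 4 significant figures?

46.04

H is at the origin; H and A share the same y with |HA| = 53.9 and A on the −x side, so A = (-53.90, 0.000). HR is vertical with |HR| = 45.0 and R on the −y side, so R = (0.000, -45.00). The virtual corner opposite H is at (-53.90, -45.00). Since A1 is tangent to AT there, ST ⟂ AT and the tangent condition forces SQ to be normal to QR, with radius 17.2, so the center S sits 17.2 in from both sides at S = (-36.70, -27.80). Then |HS| = |S − H| = 46.04.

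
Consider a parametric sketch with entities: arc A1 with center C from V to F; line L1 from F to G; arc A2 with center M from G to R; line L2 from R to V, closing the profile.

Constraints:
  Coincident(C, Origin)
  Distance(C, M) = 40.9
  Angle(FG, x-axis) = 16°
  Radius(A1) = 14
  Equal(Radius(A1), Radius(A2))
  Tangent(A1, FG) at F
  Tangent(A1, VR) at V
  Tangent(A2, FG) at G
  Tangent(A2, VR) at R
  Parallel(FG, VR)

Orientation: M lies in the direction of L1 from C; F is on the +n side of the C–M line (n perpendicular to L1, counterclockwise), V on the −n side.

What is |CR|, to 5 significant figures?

43.230

Tangency of A1 to both parallel lines with radius 14.0 puts F and V at C ± 14.0·n: F = (-3.8589, 13.458), V = (3.8589, -13.458). Equal radii place G and R the same way about M: G = M + 14.0·n = (35.457, 24.731), R = M − 14.0·n = (43.175, -2.1841). Then |CR| = |R − C| = 43.230.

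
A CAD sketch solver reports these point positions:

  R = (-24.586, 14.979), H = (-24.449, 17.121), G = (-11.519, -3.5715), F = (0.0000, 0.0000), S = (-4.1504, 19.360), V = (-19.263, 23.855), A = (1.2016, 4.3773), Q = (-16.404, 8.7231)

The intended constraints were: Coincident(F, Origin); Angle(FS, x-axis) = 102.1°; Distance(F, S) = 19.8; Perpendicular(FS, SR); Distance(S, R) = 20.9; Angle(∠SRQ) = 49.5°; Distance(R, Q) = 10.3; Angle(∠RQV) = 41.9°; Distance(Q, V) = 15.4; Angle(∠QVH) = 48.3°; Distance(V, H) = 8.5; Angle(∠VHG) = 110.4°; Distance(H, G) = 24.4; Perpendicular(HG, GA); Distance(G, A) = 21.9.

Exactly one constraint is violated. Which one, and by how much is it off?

Distance(G, A) = 21.9 — off by 6.90.

F = (0.00, 0.00) ✓; FS at 102.1° ✓; |FS| = 19.80 ✓; ∠(FS, SR) = 90.00° ✓; |SR| = 20.90 ✓; ∠SRQ = 49.50° ✓; |RQ| = 10.30 ✓; ∠RQV = 41.90° ✓; |QV| = 15.40 ✓; ∠QVH = 48.30° ✓; |VH| = 8.499 ✓; ∠VHG = 110.4° ✓; |HG| = 24.40 ✓; ∠(HG, GA) = 90.00° ✓; |GA| = 15.00 ✗.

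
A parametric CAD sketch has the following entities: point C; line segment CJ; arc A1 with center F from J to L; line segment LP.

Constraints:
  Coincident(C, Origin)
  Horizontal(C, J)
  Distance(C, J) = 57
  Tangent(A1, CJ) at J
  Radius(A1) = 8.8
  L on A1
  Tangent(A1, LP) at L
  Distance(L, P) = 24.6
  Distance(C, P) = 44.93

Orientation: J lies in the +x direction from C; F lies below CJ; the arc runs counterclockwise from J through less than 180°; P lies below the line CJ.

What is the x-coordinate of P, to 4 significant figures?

36.95

C is at the origin; C and J share the same y with |CJ| = 57.0 and J on the +x side, so J = (57.00, 0.000). Since A1 is tangent to CJ there, FJ ⟂ CJ, so F = J + (0, -8.8) = (57.00, -8.800). Since FL ⟂ LP (tangency), |FP| = √(8.8² + 24.6²) = 26.13 regardless of where L sits on A1. So P lies on both circle(C, 44.93) and circle(F, 26.13); the below-CJ intersection is P = (36.95, -25.56). L is the foot of the tangent from P: L = (49.41, -4.344).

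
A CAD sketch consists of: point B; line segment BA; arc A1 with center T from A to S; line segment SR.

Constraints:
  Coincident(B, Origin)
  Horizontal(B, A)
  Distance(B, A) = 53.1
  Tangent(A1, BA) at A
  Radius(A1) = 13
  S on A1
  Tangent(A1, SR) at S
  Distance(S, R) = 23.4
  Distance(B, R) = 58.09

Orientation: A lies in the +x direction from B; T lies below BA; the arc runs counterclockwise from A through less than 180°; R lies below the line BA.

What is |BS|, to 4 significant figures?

42.95

B is at the origin; B and A share the same y with |BA| = 53.1 and A on the +x side, so A = (53.10, 0.000). A1 meets BA tangentially, so TA is at right angles to BA, so T = A + (0, -13) = (53.10, -13.00). Since TS ⟂ SR (tangency), |TR| = √(13.0² + 23.4²) = 26.77 regardless of where S sits on A1. So R lies on both circle(B, 58.09) and circle(T, 26.77); the below-BA intersection is R = (43.84, -38.11). S is the foot of the tangent from R: S = (40.25, -14.99).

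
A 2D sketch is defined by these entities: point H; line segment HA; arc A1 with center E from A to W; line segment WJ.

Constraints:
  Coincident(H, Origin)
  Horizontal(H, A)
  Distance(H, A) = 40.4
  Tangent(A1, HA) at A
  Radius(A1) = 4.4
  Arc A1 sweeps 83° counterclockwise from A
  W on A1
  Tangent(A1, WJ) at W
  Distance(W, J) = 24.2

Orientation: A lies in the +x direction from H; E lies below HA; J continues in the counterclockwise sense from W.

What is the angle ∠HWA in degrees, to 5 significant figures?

132.38°

H is at the origin; H and A share the same y with |HA| = 40.4 and A on the +x side, so A = (40.400, 0.0000). A1 meets HA tangentially, so EA is at right angles to HA, so E = A + (0, -4.4) = (40.400, -4.4000). On A1, A sits at bearing 90° from E; an 83° counterclockwise sweep puts W at bearing 173°, so W = E + 4.4·(cos 173°, sin 173°) = (36.033, -3.8638). Then cos ∠HWA = WH·WA / (|WH||WA|), giving 132.38°.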